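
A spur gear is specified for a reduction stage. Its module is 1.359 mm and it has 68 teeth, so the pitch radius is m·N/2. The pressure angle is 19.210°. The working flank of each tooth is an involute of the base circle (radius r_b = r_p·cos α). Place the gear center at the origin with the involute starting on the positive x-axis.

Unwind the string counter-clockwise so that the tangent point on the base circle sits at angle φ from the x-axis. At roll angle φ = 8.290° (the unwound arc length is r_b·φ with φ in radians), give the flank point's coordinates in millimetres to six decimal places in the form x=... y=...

x=44.087535 y=0.043962

pitch radius r_p = m·N/2 = 1.359·68/2 = 46.206000
base radius r_b = r_p·cos α = 46.206000·cos 19.210° = 43.633202
roll angle φ = 8.290° = 0.14468779 rad
x = r_b·(cos φ + φ·sin φ) = 43.633202·(0.98955097 + 0.14468779·0.14418349) = 44.087535
y = r_b·(sin φ − φ·cos φ) = 43.633202·(0.14418349 − 0.14468779·0.98955097) = 0.043962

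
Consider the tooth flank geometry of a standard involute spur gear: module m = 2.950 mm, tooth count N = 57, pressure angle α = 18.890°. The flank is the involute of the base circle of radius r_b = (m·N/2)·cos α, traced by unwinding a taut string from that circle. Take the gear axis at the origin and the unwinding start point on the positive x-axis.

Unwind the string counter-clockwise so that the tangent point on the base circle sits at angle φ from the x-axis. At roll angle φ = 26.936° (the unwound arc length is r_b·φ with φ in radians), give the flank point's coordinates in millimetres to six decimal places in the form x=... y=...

pitch radius r_p = m·N/2 = 2.950·57/2 = 84.075000
base radius r_b = r_p·cos α = 84.075000·cos 18.890° = 79.546878
roll angle φ = 26.936° = 0.47012189 rad
x = r_b·(cos φ + φ·sin φ) = 79.546878·(0.89151308 + 0.47012189·0.45299495) = 87.857612
y = r_b·(sin φ − φ·cos φ) = 79.546878·(0.45299495 − 0.47012189·0.89151308) = 2.694662

x=87.857612 y=2.694662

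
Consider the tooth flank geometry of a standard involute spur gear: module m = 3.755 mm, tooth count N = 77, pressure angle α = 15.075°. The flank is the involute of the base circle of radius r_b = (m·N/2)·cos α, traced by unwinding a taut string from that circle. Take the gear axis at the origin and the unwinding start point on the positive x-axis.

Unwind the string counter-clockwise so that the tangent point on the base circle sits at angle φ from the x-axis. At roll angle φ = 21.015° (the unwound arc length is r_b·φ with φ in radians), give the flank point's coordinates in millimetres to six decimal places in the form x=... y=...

x=148.668506 y=2.265202

pitch radius r_p = m·N/2 = 3.755·77/2 = 144.567500
base radius r_b = r_p·cos α = 144.567500·cos 15.075° = 139.592384
roll angle φ = 21.015° = 0.36678094 rad
x = r_b·(cos φ + φ·sin φ) = 139.592384·(0.93348657 + 0.36678094·0.35861235) = 148.668506
y = r_b·(sin φ − φ·cos φ) = 139.592384·(0.35861235 − 0.36678094·0.93348657) = 2.265202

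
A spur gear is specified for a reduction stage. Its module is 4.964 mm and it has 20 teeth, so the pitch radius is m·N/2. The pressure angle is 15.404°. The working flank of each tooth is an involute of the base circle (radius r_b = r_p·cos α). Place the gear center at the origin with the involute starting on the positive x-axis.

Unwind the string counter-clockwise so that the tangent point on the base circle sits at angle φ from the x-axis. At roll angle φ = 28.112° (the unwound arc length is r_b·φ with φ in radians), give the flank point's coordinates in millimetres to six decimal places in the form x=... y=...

x=53.275090 y=1.839240

pitch radius r_p = m·N/2 = 4.964·20/2 = 49.640000
base radius r_b = r_p·cos α = 49.640000·cos 15.404° = 47.856775
roll angle φ = 28.112° = 0.49064696 rad
x = r_b·(cos φ + φ·sin φ) = 47.856775·(0.88202820 + 0.49064696·0.47119662) = 53.275090
y = r_b·(sin φ − φ·cos φ) = 47.856775·(0.47119662 − 0.49064696·0.88202820) = 1.839240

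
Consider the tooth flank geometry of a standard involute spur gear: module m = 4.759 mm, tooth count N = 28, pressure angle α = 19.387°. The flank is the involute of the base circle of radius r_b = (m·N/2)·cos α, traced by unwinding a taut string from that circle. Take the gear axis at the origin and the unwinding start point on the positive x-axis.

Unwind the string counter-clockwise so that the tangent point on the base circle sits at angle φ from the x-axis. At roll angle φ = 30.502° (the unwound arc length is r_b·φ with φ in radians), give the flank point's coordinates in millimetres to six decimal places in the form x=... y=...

x=71.132865 y=3.072062

pitch radius r_p = m·N/2 = 4.759·28/2 = 66.626000
base radius r_b = r_p·cos α = 66.626000·cos 19.387° = 62.848172
roll angle φ = 30.502° = 0.53236033 rad
x = r_b·(cos φ + φ·sin φ) = 62.848172·(0.86161144 + 0.53236033·0.50756844) = 71.132865
y = r_b·(sin φ − φ·cos φ) = 62.848172·(0.50756844 − 0.53236033·0.86161144) = 3.072062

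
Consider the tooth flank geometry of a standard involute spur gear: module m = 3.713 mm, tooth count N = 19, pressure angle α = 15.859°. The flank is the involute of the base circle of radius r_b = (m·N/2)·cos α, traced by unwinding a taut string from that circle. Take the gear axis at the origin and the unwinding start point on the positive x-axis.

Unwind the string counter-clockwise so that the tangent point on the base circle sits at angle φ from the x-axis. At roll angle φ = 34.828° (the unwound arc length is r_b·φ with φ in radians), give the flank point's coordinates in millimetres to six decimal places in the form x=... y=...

pitch radius r_p = m·N/2 = 3.713·19/2 = 35.273500
base radius r_b = r_p·cos α = 35.273500·cos 15.859° = 33.930888
roll angle φ = 34.828° = 0.60786327 rad
x = r_b·(cos φ + φ·sin φ) = 33.930888·(0.82087021 + 0.60786327·0.57111479) = 39.632293
y = r_b·(sin φ − φ·cos φ) = 33.930888·(0.57111479 − 0.60786327·0.82087021) = 2.447704

x=39.632293 y=2.447704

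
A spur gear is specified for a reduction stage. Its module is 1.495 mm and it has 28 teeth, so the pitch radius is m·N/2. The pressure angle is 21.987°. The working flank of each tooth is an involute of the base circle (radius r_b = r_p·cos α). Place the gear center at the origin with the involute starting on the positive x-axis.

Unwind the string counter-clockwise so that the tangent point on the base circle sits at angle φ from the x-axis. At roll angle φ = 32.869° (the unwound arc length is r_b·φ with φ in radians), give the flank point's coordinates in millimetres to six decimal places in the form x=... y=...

pitch radius r_p = m·N/2 = 1.495·28/2 = 20.930000
base radius r_b = r_p·cos α = 20.930000·cos 21.987° = 19.407737
roll angle φ = 32.869° = 0.57367227 rad
x = r_b·(cos φ + φ·sin φ) = 19.407737·(0.83991363 + 0.57367227·0.54272009) = 22.343294
y = r_b·(sin φ − φ·cos φ) = 19.407737·(0.54272009 − 0.57367227·0.83991363) = 1.181639

x=22.343294 y=1.181639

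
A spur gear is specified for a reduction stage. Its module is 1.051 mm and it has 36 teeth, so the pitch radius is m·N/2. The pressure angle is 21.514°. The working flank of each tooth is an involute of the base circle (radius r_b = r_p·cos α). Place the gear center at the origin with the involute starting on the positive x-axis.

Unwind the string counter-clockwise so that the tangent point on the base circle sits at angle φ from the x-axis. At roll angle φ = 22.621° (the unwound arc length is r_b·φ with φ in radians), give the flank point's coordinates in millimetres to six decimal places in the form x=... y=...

pitch radius r_p = m·N/2 = 1.051·36/2 = 18.918000
base radius r_b = r_p·cos α = 18.918000·cos 21.514° = 17.599945
roll angle φ = 22.621° = 0.39481093 rad
x = r_b·(cos φ + φ·sin φ) = 17.599945·(0.92306930 + 0.39481093·0.38463367) = 18.918654
y = r_b·(sin φ − φ·cos φ) = 17.599945·(0.38463367 − 0.39481093·0.92306930) = 0.355445

x=18.918654 y=0.355445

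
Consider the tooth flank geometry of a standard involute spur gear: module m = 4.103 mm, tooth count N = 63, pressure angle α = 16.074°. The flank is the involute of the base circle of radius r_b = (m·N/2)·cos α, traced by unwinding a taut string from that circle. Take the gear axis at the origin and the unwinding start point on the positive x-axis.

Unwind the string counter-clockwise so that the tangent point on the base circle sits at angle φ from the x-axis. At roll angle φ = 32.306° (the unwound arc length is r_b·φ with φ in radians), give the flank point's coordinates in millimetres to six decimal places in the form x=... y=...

x=142.391745 y=7.187575

pitch radius r_p = m·N/2 = 4.103·63/2 = 129.244500
base radius r_b = r_p·cos α = 129.244500·cos 16.074° = 124.191673
roll angle φ = 32.306° = 0.56384607 rad
x = r_b·(cos φ + φ·sin φ) = 124.191673·(0.84520587 + 0.56384607·0.53444086) = 142.391745
y = r_b·(sin φ − φ·cos φ) = 124.191673·(0.53444086 − 0.56384607·0.84520587) = 7.187575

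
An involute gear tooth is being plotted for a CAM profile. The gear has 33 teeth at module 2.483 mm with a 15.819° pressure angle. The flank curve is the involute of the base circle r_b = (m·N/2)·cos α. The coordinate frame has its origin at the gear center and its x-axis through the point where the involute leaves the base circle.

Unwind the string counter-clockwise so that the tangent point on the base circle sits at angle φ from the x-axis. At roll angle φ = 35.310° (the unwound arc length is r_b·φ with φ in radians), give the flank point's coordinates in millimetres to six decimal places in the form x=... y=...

pitch radius r_p = m·N/2 = 2.483·33/2 = 40.969500
base radius r_b = r_p·cos α = 40.969500·cos 15.819° = 39.417889
roll angle φ = 35.310° = 0.61627576 rad
x = r_b·(cos φ + φ·sin φ) = 39.417889·(0.81603672 + 0.61627576·0.57800006) = 46.207389
y = r_b·(sin φ − φ·cos φ) = 39.417889·(0.57800006 − 0.61627576·0.81603672) = 2.960142

x=46.207389 y=2.960142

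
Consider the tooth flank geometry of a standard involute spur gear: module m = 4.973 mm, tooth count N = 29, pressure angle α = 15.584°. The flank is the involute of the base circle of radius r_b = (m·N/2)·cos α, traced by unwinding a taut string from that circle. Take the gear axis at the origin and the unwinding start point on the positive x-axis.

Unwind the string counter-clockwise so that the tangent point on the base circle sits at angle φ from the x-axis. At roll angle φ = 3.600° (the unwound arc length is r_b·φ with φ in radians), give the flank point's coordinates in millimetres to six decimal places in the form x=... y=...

x=69.594589 y=0.005741

pitch radius r_p = m·N/2 = 4.973·29/2 = 72.108500
base radius r_b = r_p·cos α = 72.108500·cos 15.584° = 69.457620
roll angle φ = 3.600° = 0.06283185 rad
x = r_b·(cos φ + φ·sin φ) = 69.457620·(0.99802673 + 0.06283185·0.06279052) = 69.594589
y = r_b·(sin φ − φ·cos φ) = 69.457620·(0.06279052 − 0.06283185·0.99802673) = 0.005741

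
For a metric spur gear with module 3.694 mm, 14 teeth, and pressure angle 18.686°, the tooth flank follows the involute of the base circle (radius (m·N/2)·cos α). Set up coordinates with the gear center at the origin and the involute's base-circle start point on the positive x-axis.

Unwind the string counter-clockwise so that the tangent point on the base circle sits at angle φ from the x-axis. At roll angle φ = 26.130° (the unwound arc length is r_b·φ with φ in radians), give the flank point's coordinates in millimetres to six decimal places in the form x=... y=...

x=26.911364 y=0.758484

pitch radius r_p = m·N/2 = 3.694·14/2 = 25.858000
base radius r_b = r_p·cos α = 25.858000·cos 18.686° = 24.494988
roll angle φ = 26.130° = 0.45605453 rad
x = r_b·(cos φ + φ·sin φ) = 24.494988·(0.89779710 + 0.45605453·0.44040932) = 26.911364
y = r_b·(sin φ − φ·cos φ) = 24.494988·(0.44040932 − 0.45605453·0.89779710) = 0.758484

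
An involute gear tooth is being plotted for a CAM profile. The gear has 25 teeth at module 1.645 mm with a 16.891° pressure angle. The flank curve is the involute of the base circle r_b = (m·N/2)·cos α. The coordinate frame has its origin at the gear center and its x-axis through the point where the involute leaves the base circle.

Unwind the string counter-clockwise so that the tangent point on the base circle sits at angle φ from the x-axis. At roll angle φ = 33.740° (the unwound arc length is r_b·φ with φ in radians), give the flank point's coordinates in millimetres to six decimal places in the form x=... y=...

x=22.796766 y=1.293405

pitch radius r_p = m·N/2 = 1.645·25/2 = 20.562500
base radius r_b = r_p·cos α = 20.562500·cos 16.891° = 19.675418
roll angle φ = 33.740° = 0.58887409 rad
x = r_b·(cos φ + φ·sin φ) = 19.675418·(0.83156656 + 0.58887409·0.55542511) = 22.796766
y = r_b·(sin φ − φ·cos φ) = 19.675418·(0.55542511 − 0.58887409·0.83156656) = 1.293405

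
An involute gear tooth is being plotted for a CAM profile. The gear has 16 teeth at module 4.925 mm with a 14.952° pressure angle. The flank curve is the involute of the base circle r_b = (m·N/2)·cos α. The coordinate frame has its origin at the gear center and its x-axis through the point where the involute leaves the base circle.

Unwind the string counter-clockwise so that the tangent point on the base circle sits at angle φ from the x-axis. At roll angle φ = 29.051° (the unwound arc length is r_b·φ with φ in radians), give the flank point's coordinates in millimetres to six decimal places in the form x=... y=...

pitch radius r_p = m·N/2 = 4.925·16/2 = 39.400000
base radius r_b = r_p·cos α = 39.400000·cos 14.952° = 38.066007
roll angle φ = 29.051° = 0.50703560 rad
x = r_b·(cos φ + φ·sin φ) = 38.066007·(0.87418782 + 0.50703560·0.48558794) = 42.649086
y = r_b·(sin φ − φ·cos φ) = 38.066007·(0.48558794 − 0.50703560·0.87418782) = 1.611852

x=42.649086 y=1.611852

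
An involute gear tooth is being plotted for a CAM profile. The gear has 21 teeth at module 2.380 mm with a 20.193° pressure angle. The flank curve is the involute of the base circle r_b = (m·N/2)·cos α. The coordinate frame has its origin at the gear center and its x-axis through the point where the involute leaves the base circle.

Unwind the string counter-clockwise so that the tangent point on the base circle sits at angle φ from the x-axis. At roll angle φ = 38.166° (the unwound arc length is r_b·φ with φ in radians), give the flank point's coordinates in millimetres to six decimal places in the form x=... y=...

x=28.094337 y=2.209853

pitch radius r_p = m·N/2 = 2.380·21/2 = 24.990000
base radius r_b = r_p·cos α = 24.990000·cos 20.193° = 23.453995
roll angle φ = 38.166° = 0.66612236 rad
x = r_b·(cos φ + φ·sin φ) = 23.453995·(0.78622373 + 0.66612236·0.61794195) = 28.094337
y = r_b·(sin φ − φ·cos φ) = 23.453995·(0.61794195 − 0.66612236·0.78622373) = 2.209853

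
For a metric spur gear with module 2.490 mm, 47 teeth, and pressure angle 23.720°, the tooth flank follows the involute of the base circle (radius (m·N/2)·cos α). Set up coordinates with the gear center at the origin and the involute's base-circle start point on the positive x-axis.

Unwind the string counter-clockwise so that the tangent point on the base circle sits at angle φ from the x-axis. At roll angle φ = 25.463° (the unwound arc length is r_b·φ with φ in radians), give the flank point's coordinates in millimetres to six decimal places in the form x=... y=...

x=58.603719 y=1.536646

pitch radius r_p = m·N/2 = 2.490·47/2 = 58.515000
base radius r_b = r_p·cos α = 58.515000·cos 23.720° = 53.571783
roll angle φ = 25.463° = 0.44441319 rad
x = r_b·(cos φ + φ·sin φ) = 53.571783·(0.90286311 + 0.44441319·0.42992814) = 58.603719
y = r_b·(sin φ − φ·cos φ) = 53.571783·(0.42992814 − 0.44441319·0.90286311) = 1.536646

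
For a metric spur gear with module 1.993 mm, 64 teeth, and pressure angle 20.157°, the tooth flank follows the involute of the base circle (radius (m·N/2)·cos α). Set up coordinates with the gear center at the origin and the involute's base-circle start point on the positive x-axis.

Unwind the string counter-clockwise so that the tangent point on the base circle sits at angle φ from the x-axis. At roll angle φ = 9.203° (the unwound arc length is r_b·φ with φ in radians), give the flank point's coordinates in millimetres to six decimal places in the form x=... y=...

pitch radius r_p = m·N/2 = 1.993·64/2 = 63.776000
base radius r_b = r_p·cos α = 63.776000·cos 20.157° = 59.869841
roll angle φ = 9.203° = 0.16062265 rad
x = r_b·(cos φ + φ·sin φ) = 59.869841·(0.98712789 + 0.16062265·0.15993287) = 60.637177
y = r_b·(sin φ − φ·cos φ) = 59.869841·(0.15993287 − 0.16062265·0.98712789) = 0.082487

x=60.637177 y=0.082487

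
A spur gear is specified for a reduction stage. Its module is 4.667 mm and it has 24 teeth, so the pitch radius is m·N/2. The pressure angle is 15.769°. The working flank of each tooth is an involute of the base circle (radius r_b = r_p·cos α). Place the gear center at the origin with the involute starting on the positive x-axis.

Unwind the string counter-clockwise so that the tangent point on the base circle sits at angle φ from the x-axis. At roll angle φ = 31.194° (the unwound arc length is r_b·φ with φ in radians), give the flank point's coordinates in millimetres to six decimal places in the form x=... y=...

pitch radius r_p = m·N/2 = 4.667·24/2 = 56.004000
base radius r_b = r_p·cos α = 56.004000·cos 15.769° = 53.896299
roll angle φ = 31.194° = 0.54443801 rad
x = r_b·(cos φ + φ·sin φ) = 53.896299·(0.85541850 + 0.54443801·0.51793743) = 61.301830
y = r_b·(sin φ − φ·cos φ) = 53.896299·(0.51793743 − 0.54443801·0.85541850) = 2.814200

x=61.301830 y=2.814200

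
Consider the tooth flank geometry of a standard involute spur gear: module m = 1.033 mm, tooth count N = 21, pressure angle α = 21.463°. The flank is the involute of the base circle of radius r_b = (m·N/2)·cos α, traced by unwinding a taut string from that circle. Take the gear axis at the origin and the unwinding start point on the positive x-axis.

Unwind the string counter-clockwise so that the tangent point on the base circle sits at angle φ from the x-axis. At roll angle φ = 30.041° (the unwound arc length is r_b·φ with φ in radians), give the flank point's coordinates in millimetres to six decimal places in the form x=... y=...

x=11.387923 y=0.471787

pitch radius r_p = m·N/2 = 1.033·21/2 = 10.846500
base radius r_b = r_p·cos α = 10.846500·cos 21.463° = 10.094339
roll angle φ = 30.041° = 0.52431436 rad
x = r_b·(cos φ + φ·sin φ) = 10.094339·(0.86566739 + 0.52431436·0.50061959) = 11.387923
y = r_b·(sin φ − φ·cos φ) = 10.094339·(0.50061959 − 0.52431436·0.86566739) = 0.471787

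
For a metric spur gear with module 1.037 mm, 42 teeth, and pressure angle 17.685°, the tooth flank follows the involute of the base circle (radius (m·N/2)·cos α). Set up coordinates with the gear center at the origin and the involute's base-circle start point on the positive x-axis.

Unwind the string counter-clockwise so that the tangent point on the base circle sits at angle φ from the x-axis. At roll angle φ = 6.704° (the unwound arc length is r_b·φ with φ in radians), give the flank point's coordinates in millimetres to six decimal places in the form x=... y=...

pitch radius r_p = m·N/2 = 1.037·42/2 = 21.777000
base radius r_b = r_p·cos α = 21.777000·cos 17.685° = 20.747842
roll angle φ = 6.704° = 0.11700687 rad
x = r_b·(cos φ + φ·sin φ) = 20.747842·(0.99316250 + 0.11700687·0.11674007) = 20.889381
y = r_b·(sin φ − φ·cos φ) = 20.747842·(0.11674007 − 0.11700687·0.99316250) = 0.011063

x=20.889381 y=0.011063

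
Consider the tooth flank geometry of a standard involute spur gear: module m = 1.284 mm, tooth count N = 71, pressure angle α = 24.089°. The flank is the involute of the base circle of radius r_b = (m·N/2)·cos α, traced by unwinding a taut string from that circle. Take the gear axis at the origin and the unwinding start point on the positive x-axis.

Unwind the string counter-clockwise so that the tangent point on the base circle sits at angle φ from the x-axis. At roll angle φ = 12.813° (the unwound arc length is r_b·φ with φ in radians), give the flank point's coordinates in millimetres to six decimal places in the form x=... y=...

x=42.639924 y=0.154352

pitch radius r_p = m·N/2 = 1.284·71/2 = 45.582000
base radius r_b = r_p·cos α = 45.582000·cos 24.089° = 41.612380
roll angle φ = 12.813° = 0.22362904 rad
x = r_b·(cos φ + φ·sin φ) = 41.612380·(0.97509906 + 0.22362904·0.22176975) = 42.639924
y = r_b·(sin φ − φ·cos φ) = 41.612380·(0.22176975 − 0.22362904·0.97509906) = 0.154352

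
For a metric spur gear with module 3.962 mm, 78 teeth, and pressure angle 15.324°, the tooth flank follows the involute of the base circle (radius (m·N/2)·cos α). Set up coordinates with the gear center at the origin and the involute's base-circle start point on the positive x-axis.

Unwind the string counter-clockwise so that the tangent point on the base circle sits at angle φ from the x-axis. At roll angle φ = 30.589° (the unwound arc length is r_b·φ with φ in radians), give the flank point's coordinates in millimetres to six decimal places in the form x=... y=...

pitch radius r_p = m·N/2 = 3.962·78/2 = 154.518000
base radius r_b = r_p·cos α = 154.518000·cos 15.324° = 149.024391
roll angle φ = 30.589° = 0.53387876 rad
x = r_b·(cos φ + φ·sin φ) = 149.024391·(0.86083974 + 0.53387876·0.50887616) = 168.772792
y = r_b·(sin φ − φ·cos φ) = 149.024391·(0.50887616 − 0.53387876·0.86083974) = 7.345725

x=168.772792 y=7.345725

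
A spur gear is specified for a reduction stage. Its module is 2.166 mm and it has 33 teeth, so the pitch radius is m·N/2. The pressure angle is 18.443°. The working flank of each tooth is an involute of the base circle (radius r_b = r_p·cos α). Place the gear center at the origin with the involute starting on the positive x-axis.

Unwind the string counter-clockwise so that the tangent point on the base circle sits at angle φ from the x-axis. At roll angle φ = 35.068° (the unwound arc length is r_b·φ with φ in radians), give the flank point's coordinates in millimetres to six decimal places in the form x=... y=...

pitch radius r_p = m·N/2 = 2.166·33/2 = 35.739000
base radius r_b = r_p·cos α = 35.739000·cos 18.443° = 33.903404
roll angle φ = 35.068° = 0.61205206 rad
x = r_b·(cos φ + φ·sin φ) = 33.903404·(0.81847073 + 0.61205206·0.57454822) = 39.671192
y = r_b·(sin φ − φ·cos φ) = 33.903404·(0.57454822 − 0.61205206·0.81847073) = 2.495342

x=39.671192 y=2.495342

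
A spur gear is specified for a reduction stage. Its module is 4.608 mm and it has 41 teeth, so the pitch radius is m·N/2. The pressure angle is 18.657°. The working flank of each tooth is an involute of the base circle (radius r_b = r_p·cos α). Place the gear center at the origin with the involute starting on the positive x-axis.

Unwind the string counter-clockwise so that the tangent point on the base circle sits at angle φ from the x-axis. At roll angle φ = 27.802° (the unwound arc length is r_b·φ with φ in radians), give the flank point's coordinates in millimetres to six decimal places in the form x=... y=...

pitch radius r_p = m·N/2 = 4.608·41/2 = 94.464000
base radius r_b = r_p·cos α = 94.464000·cos 18.657° = 89.499976
roll angle φ = 27.802° = 0.48523644 rad
x = r_b·(cos φ + φ·sin φ) = 89.499976·(0.88456469 + 0.48523644·0.46641752) = 99.424402
y = r_b·(sin φ − φ·cos φ) = 89.499976·(0.46641752 − 0.48523644·0.88456469) = 3.328906

x=99.424402 y=3.328906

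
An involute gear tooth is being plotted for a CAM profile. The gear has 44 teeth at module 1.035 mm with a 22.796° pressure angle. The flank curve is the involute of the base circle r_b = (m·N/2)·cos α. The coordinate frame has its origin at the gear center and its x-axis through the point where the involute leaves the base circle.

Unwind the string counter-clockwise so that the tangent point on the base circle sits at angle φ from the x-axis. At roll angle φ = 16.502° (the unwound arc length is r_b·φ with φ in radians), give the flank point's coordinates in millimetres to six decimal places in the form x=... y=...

pitch radius r_p = m·N/2 = 1.035·44/2 = 22.770000
base radius r_b = r_p·cos α = 22.770000·cos 22.796° = 20.991440
roll angle φ = 16.502° = 0.28801423 rad
x = r_b·(cos φ + φ·sin φ) = 20.991440·(0.95880982 + 0.28801423·0.28404881) = 21.844111
y = r_b·(sin φ − φ·cos φ) = 20.991440·(0.28404881 − 0.28801423·0.95880982) = 0.165789

x=21.844111 y=0.165789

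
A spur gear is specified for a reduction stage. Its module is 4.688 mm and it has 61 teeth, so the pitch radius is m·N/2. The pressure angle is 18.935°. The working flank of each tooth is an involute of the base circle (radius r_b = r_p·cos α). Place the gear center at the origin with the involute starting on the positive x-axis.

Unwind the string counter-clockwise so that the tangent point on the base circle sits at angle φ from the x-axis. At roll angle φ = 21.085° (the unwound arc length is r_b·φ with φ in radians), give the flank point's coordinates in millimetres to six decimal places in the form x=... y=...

pitch radius r_p = m·N/2 = 4.688·61/2 = 142.984000
base radius r_b = r_p·cos α = 142.984000·cos 18.935° = 135.246751
roll angle φ = 21.085° = 0.36800267 rad
x = r_b·(cos φ + φ·sin φ) = 135.246751·(0.93304775 + 0.36800267·0.35975255) = 144.096981
y = r_b·(sin φ − φ·cos φ) = 135.246751·(0.35975255 − 0.36800267·0.93304775) = 2.216489

x=144.096981 y=2.216489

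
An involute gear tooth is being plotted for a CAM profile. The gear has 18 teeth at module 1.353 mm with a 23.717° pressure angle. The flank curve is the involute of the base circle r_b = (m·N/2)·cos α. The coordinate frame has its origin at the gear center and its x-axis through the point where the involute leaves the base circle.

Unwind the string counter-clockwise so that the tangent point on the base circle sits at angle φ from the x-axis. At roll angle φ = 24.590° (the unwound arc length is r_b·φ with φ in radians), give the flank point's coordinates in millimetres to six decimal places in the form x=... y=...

x=12.128514 y=0.288393

pitch radius r_p = m·N/2 = 1.353·18/2 = 12.177000
base radius r_b = r_p·cos α = 12.177000·cos 23.717° = 11.148571
roll angle φ = 24.590° = 0.42917646 rad
x = r_b·(cos φ + φ·sin φ) = 11.148571·(0.90930875 + 0.42917646·0.41612209) = 12.128514
y = r_b·(sin φ − φ·cos φ) = 11.148571·(0.41612209 − 0.42917646·0.90930875) = 0.288393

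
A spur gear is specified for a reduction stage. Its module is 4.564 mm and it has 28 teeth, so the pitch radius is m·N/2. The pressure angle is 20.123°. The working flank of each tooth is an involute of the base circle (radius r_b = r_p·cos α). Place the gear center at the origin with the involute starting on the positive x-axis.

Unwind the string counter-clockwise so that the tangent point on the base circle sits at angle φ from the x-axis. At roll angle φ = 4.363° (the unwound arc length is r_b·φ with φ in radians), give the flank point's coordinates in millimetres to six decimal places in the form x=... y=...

x=60.169241 y=0.008825

pitch radius r_p = m·N/2 = 4.564·28/2 = 63.896000
base radius r_b = r_p·cos α = 63.896000·cos 20.123° = 59.995547
roll angle φ = 4.363° = 0.07614872 rad
x = r_b·(cos φ + φ·sin φ) = 59.995547·(0.99710209 + 0.07614872·0.07607514) = 60.169241
y = r_b·(sin φ − φ·cos φ) = 59.995547·(0.07607514 − 0.07614872·0.99710209) = 0.008825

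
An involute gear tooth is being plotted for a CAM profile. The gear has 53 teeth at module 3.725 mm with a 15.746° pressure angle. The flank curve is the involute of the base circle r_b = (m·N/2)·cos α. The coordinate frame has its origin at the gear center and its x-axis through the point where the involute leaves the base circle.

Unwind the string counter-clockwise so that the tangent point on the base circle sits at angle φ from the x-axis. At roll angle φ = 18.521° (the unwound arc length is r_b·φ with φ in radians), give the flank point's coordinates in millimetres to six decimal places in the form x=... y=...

pitch radius r_p = m·N/2 = 3.725·53/2 = 98.712500
base radius r_b = r_p·cos α = 98.712500·cos 15.746° = 95.008233
roll angle φ = 18.521° = 0.32325243 rad
x = r_b·(cos φ + φ·sin φ) = 95.008233·(0.94820729 + 0.32325243·0.31765221) = 99.843121
y = r_b·(sin φ − φ·cos φ) = 95.008233·(0.31765221 − 0.32325243·0.94820729) = 1.058572

x=99.843121 y=1.058572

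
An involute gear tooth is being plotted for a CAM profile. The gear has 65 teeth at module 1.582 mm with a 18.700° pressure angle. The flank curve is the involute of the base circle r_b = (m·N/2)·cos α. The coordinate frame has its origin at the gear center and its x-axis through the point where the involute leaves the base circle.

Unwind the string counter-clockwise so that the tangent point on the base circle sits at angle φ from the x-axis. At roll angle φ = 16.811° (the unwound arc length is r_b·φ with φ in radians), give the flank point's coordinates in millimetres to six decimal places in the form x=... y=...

x=50.752190 y=0.406522

pitch radius r_p = m·N/2 = 1.582·65/2 = 51.415000
base radius r_b = r_p·cos α = 51.415000·cos 18.700° = 48.700816
roll angle φ = 16.811° = 0.29340730 rad
x = r_b·(cos φ + φ·sin φ) = 48.700816·(0.95726399 + 0.29340730·0.28921558) = 50.752190
y = r_b·(sin φ − φ·cos φ) = 48.700816·(0.28921558 − 0.29340730·0.95726399) = 0.406522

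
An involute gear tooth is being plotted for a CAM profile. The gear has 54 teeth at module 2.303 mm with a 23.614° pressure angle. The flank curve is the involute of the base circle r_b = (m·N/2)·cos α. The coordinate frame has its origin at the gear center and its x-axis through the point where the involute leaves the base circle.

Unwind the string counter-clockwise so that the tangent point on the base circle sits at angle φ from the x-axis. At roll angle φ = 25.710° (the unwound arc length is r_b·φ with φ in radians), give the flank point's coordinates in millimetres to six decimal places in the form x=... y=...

x=62.424720 y=1.681612

pitch radius r_p = m·N/2 = 2.303·54/2 = 62.181000
base radius r_b = r_p·cos α = 62.181000·cos 23.614° = 56.974266
roll angle φ = 25.710° = 0.44872415 rad
x = r_b·(cos φ + φ·sin φ) = 56.974266·(0.90100132 + 0.44872415·0.43381635) = 62.424720
y = r_b·(sin φ − φ·cos φ) = 56.974266·(0.43381635 − 0.44872415·0.90100132) = 1.681612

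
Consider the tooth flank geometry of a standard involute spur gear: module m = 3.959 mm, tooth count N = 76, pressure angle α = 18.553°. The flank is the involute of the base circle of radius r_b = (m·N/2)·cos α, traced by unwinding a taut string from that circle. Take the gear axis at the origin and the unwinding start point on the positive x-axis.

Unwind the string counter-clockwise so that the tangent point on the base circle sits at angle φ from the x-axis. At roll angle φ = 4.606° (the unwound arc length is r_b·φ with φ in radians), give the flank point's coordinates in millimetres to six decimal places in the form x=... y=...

x=143.083599 y=0.024683

pitch radius r_p = m·N/2 = 3.959·76/2 = 150.442000
base radius r_b = r_p·cos α = 150.442000·cos 18.553° = 142.623489
roll angle φ = 4.606° = 0.08038987 rad
x = r_b·(cos φ + φ·sin φ) = 142.623489·(0.99677047 + 0.08038987·0.08030331) = 143.083599
y = r_b·(sin φ − φ·cos φ) = 142.623489·(0.08030331 − 0.08038987·0.99677047) = 0.024683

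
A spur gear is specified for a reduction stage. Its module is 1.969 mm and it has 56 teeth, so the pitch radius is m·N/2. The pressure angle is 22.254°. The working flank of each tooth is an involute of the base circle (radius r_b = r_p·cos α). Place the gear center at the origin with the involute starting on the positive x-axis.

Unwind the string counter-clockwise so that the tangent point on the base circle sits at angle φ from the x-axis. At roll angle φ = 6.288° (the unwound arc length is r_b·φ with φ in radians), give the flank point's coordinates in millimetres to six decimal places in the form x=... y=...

x=51.331799 y=0.022455

pitch radius r_p = m·N/2 = 1.969·56/2 = 55.132000
base radius r_b = r_p·cos α = 55.132000·cos 22.254° = 51.025442
roll angle φ = 6.288° = 0.10974630 rad
x = r_b·(cos φ + φ·sin φ) = 51.025442·(0.99398392 + 0.10974630·0.10952613) = 51.331799
y = r_b·(sin φ − φ·cos φ) = 51.025442·(0.10952613 − 0.10974630·0.99398392) = 0.022455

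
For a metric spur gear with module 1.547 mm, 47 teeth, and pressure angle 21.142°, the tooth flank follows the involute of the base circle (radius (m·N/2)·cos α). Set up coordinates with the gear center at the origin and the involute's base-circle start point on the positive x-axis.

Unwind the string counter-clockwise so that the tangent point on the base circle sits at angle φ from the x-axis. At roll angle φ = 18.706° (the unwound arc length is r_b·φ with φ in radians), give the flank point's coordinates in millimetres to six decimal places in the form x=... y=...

pitch radius r_p = m·N/2 = 1.547·47/2 = 36.354500
base radius r_b = r_p·cos α = 36.354500·cos 21.142° = 33.907457
roll angle φ = 18.706° = 0.32648129 rad
x = r_b·(cos φ + φ·sin φ) = 33.907457·(0.94717670 + 0.32648129·0.32071218) = 35.666685
y = r_b·(sin φ − φ·cos φ) = 33.907457·(0.32071218 − 0.32648129·0.94717670) = 0.389146

x=35.666685 y=0.389146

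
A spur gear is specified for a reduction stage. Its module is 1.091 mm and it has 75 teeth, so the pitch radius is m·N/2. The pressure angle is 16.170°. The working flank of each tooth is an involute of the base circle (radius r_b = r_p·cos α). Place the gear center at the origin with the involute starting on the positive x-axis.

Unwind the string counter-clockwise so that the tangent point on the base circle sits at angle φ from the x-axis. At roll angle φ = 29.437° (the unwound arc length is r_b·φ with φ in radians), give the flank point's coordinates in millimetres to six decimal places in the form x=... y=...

pitch radius r_p = m·N/2 = 1.091·75/2 = 40.912500
base radius r_b = r_p·cos α = 40.912500·cos 16.170° = 39.293987
roll angle φ = 29.437° = 0.51377257 rad
x = r_b·(cos φ + φ·sin φ) = 39.293987·(0.87089662 + 0.51377257·0.49146626) = 44.142806
y = r_b·(sin φ − φ·cos φ) = 39.293987·(0.49146626 − 0.51377257·0.87089662) = 1.729857

x=44.142806 y=1.729857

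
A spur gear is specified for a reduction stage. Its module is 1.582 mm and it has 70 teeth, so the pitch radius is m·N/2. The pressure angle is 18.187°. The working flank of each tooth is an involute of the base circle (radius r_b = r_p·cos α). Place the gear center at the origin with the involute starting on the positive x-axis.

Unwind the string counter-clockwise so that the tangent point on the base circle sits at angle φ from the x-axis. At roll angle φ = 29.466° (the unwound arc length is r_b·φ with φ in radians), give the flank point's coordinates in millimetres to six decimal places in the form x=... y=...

x=59.107032 y=2.322534

pitch radius r_p = m·N/2 = 1.582·70/2 = 55.370000
base radius r_b = r_p·cos α = 55.370000·cos 18.187° = 52.603875
roll angle φ = 29.466° = 0.51427872 rad
x = r_b·(cos φ + φ·sin φ) = 52.603875·(0.87064775 + 0.51427872·0.49190699) = 59.107032
y = r_b·(sin φ − φ·cos φ) = 52.603875·(0.49190699 − 0.51427872·0.87064775) = 2.322534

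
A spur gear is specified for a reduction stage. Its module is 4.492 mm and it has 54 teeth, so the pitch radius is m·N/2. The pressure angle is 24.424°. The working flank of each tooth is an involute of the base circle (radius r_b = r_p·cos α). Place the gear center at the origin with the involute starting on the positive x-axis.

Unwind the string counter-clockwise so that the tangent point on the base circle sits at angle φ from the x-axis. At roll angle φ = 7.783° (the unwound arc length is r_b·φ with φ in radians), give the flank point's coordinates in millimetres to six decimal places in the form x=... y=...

x=111.444508 y=0.092096

pitch radius r_p = m·N/2 = 4.492·54/2 = 121.284000
base radius r_b = r_p·cos α = 121.284000·cos 24.424° = 110.430360
roll angle φ = 7.783° = 0.13583898 rad
x = r_b·(cos φ + φ·sin φ) = 110.430360·(0.99078806 + 0.13583898·0.13542161) = 111.444508
y = r_b·(sin φ − φ·cos φ) = 110.430360·(0.13542161 − 0.13583898·0.99078806) = 0.092096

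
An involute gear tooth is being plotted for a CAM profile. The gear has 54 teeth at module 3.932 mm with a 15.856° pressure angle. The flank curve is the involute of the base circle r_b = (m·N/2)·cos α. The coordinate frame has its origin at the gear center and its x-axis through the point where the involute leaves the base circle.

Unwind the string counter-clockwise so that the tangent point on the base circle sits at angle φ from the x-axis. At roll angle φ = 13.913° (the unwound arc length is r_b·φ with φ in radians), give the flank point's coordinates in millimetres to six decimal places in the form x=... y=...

pitch radius r_p = m·N/2 = 3.932·54/2 = 106.164000
base radius r_b = r_p·cos α = 106.164000·cos 15.856° = 102.124610
roll angle φ = 13.913° = 0.24282766 rad
x = r_b·(cos φ + φ·sin φ) = 102.124610·(0.97066195 + 0.24282766·0.24044828) = 105.091273
y = r_b·(sin φ − φ·cos φ) = 102.124610·(0.24044828 − 0.24282766·0.97066195) = 0.484552

x=105.091273 y=0.484552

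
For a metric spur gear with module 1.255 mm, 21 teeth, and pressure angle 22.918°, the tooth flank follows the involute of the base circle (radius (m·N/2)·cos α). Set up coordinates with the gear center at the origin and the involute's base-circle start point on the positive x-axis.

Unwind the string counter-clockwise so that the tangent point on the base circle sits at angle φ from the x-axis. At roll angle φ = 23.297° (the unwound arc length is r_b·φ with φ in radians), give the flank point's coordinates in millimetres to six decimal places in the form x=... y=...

x=13.099556 y=0.267508

pitch radius r_p = m·N/2 = 1.255·21/2 = 13.177500
base radius r_b = r_p·cos α = 13.177500·cos 22.918° = 12.137309
roll angle φ = 23.297° = 0.40660936 rad
x = r_b·(cos φ + φ·sin φ) = 12.137309·(0.91846709 + 0.40660936·0.39549741) = 13.099556
y = r_b·(sin φ − φ·cos φ) = 12.137309·(0.39549741 − 0.40660936·0.91846709) = 0.267508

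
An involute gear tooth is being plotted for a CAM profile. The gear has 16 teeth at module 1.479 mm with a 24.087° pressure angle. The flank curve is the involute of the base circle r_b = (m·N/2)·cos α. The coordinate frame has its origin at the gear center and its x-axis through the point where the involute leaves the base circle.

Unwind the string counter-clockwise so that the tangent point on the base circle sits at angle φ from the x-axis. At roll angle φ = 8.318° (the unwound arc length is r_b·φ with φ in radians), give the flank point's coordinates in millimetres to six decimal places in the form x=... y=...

pitch radius r_p = m·N/2 = 1.479·16/2 = 11.832000
base radius r_b = r_p·cos α = 11.832000·cos 24.087° = 10.801750
roll angle φ = 8.318° = 0.14517649 rad
x = r_b·(cos φ + φ·sin φ) = 10.801750·(0.98948039 + 0.14517649·0.14466706) = 10.914981
y = r_b·(sin φ − φ·cos φ) = 10.801750·(0.14466706 − 0.14517649·0.98948039) = 0.010994

x=10.914981 y=0.010994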